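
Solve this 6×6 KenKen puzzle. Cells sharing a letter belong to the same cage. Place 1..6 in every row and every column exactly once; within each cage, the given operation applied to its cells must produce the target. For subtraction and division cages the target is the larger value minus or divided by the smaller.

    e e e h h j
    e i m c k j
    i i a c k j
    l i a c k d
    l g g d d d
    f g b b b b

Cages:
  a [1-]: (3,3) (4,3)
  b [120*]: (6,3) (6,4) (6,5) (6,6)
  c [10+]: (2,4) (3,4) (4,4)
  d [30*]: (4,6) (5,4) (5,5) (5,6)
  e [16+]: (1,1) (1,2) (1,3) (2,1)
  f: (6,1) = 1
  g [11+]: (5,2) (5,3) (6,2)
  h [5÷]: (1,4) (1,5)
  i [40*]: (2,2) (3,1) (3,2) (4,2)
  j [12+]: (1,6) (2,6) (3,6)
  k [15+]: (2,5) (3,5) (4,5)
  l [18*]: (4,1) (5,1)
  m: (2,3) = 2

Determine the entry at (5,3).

Cage m is a single given cell, leaving (2,3) = 2.
Cage f is a single given cell, so (6,1) = 1.
The only place for 6 in row 6 is (6,2).
The only place for 3 in column 2 is (1,2).
In column 3, 1 can only go at (5,3), so (5,3) = 1.
Cage d needs product 30, leaving (4,6) = 1.
The 3 cells of cage g must have sum 11, leaving (5,2) = 4.
Cage i has product 40, which forces (3,1) = 4.
In row 5, 6 can only go at (5,1), so (5,1) = 6.
Column 1 already has 6, which forces (1,1) = 2.
Cage e has sum 16, which forces (1,3) = 6.
The 4 cells of cage e must have sum 16, leaving (2,1) = 5.
Row 2 now contains 5; hence (2,2) = 1.
Column 1 already has 6, leaving (4,1) = 3.
Cage a needs two cells with difference 1; hence (4,3) = 4.
The 3 cells of cage k must have sum 15, leaving (2,5) = 4.
Cage j needs sum 12, leaving (1,6) = 4.
4 is placed in row 2, leaving (2,4) = 3.
Row 2 now contains 3; hence (2,6) = 6.
The 3 cells of cage j must have sum 12, leaving (3,6) = 2.
Cage b needs product 120; hence (6,4) = 4.
Row 3 now contains 2; hence (3,2) = 5.
5 is placed in row 3, leaving (3,3) = 3.
5 is placed in row 3, which forces (3,4) = 1.
5 is placed in row 3, which forces (3,5) = 6.
The 4 cells of cage i must have product 40, leaving (4,2) = 2.
Row 4 already has 2, which forces (4,4) = 6.
Column 5 already has 6, which forces (4,5) = 5.
Column 3 now contains 3; hence (6,3) = 5.
Cage b has product 120, which forces (6,5) = 2.
Row 6 already has 5, so (6,6) = 3.
Column 4 already has 1, so (1,4) = 5.
Column 5 already has 5, which forces (1,5) = 1.
Cage d has product 30; hence (5,4) = 2.
Column 5 now contains 2, which forces (5,5) = 3.
3 is placed in column 6, leaving (5,6) = 5.
Filled in: 2 3 6 5 1 4 / 5 1 2 3 4 6 / 4 5 3 1 6 2 / 3 2 4 6 5 1 / 6 4 1 2 3 5 / 1 6 5 4 2 3.

1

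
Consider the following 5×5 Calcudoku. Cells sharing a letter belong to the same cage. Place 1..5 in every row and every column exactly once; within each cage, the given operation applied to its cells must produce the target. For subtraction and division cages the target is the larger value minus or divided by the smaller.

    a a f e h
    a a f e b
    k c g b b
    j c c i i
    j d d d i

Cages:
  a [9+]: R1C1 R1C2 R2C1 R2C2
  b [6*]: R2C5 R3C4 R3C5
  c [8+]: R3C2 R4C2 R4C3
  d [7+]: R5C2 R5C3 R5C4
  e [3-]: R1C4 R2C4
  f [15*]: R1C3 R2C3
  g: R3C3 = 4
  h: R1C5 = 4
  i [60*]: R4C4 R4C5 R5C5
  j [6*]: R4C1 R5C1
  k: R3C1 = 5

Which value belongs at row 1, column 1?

1

H is a freebie; hence R1C5 = 4.
Cage k is a single given cell, which forces R3C1 = 5.
Cage g is a single given cell, so R3C3 = 4.
Cage i has product 60, leaving R4C4 = 4.
Cage d needs sum 7, leaving R5C2 = 4.
Row 2 needs a 4, and only R2C1 is open for it.
In row 5, 5 can only go at R5C5, so R5C5 = 5.
Column 5 now contains 5; hence R4C5 = 3.
Cage b has product 6, which forces R3C4 = 3.
3 is placed in row 4, which forces R4C1 = 2.
Cage j's pair has product 6, leaving R5C1 = 3.
Column 1 already has 2, so R1C1 = 1.
The 4 cells of cage a must have sum 9, so R1C2 = 3.
3 is placed in row 1, leaving R1C3 = 5.
Row 1 already has 5, which forces R1C4 = 2.
The 4 cells of cage a must have sum 9; hence R2C2 = 1.
Column 3 already has 5, so R2C3 = 3.
Column 4 now contains 2, leaving R2C4 = 5.
1 is placed in row 2, leaving R2C5 = 2.
Cage c needs sum 8, leaving R3C2 = 2.
Column 5 now contains 2; hence R3C5 = 1.
Column 2 already has 1, which forces R4C2 = 5.
Column 3 already has 5, so R4C3 = 1.
Column 3 already has 1; hence R5C3 = 2.
Column 4 now contains 2; hence R5C4 = 1.
Completed grid: 1 3 5 2 4 / 4 1 3 5 2 / 5 2 4 3 1 / 2 5 1 4 3 / 3 4 2 1 5.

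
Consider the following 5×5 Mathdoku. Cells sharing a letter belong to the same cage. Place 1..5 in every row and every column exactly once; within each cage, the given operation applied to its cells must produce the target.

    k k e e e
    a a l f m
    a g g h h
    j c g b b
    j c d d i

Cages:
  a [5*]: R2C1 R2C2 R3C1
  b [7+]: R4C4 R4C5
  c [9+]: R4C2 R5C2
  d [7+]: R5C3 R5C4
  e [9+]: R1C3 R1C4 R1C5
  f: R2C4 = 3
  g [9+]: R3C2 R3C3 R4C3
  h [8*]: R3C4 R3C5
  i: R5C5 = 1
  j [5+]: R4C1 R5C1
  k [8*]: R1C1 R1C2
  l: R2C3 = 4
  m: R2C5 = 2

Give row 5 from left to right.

Cage a has product 5; hence R2C1 = 5.
Cage a needs product 5, leaving R2C2 = 1.
L is a freebie; hence R2C3 = 4.
Cage f is given; hence R2C4 = 3.
Cage m is given, so R2C5 = 2.
The 3 cells of cage a must have product 5, leaving R3C1 = 1.
Column 5 already has 2, which forces R3C5 = 4.
Cage i is given, leaving R5C5 = 1.
4 is placed in row 3, so R3C4 = 2.
Column 4 now contains 2, leaving R4C4 = 4.
Column 4 now contains 4, which forces R5C4 = 5.
Column 4 already has 5; hence R1C4 = 1.
Row 4 now contains 4, which forces R4C2 = 5.
Cage g needs sum 9, leaving R4C3 = 1.
Cage b's pair has sum 7; hence R4C5 = 3.
Row 5 already has 5, leaving R5C2 = 4.
Cage d needs two cells with sum 7; hence R5C3 = 2.
The two cells of cage k must have product 8, so R1C1 = 4.
Column 2 already has 4, leaving R1C2 = 2.
The 3 cells of cage e must have sum 9, so R1C3 = 3.
3 is placed in column 5; hence R1C5 = 5.
5 is placed in column 2, leaving R3C2 = 3.
The 3 cells of cage g must have sum 9, so R3C3 = 5.
Row 4 already has 3, leaving R4C1 = 2.
Row 5 already has 2, which forces R5C1 = 3.
Completed grid: 4 2 3 1 5 / 5 1 4 3 2 / 1 3 5 2 4 / 2 5 1 4 3 / 3 4 2 5 1.

3 4 2 5 1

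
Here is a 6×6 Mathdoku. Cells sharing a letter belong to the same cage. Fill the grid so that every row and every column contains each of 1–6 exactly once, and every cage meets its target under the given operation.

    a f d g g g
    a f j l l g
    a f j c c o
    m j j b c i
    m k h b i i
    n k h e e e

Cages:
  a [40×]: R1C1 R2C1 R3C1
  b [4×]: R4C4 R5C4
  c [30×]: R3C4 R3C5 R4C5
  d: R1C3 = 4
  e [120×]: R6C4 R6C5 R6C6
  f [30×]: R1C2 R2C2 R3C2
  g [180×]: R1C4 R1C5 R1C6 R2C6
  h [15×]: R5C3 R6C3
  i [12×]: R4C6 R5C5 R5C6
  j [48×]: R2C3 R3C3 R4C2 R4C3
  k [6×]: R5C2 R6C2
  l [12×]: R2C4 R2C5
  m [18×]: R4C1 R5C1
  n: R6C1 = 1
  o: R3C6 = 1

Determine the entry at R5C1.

6

D is a freebie; hence R1C3 = 4.
O is a freebie; hence R3C6 = 1.
Cage n is a single given cell, leaving R6C1 = 1.
The 4 cells of cage j must have product 48, so R4C2 = 4.
Row 4 already has 4; hence R4C4 = 1.
Column 4 already has 1, which forces R5C4 = 4.
The 4 cells of cage j must have product 48; hence R2C3 = 1.
Row 3 needs a 4, and only R3C1 is open for it.
In row 2, 4 can only go at R2C5, so R2C5 = 4.
The two cells of cage l must have product 12, so R2C4 = 3.
The 3 cells of cage e must have product 120; hence R6C6 = 4.
The only place for 5 in row 4 is R4C5.
Cage c needs product 30, leaving R3C4 = 2.
The 3 cells of cage c must have product 30, leaving R3C5 = 3.
The 3 cells of cage e must have product 120; hence R6C4 = 5.
Column 5 now contains 5, leaving R6C5 = 6.
5 is placed in column 4, which forces R1C4 = 6.
Row 3 now contains 2, which forces R3C3 = 6.
The 4 cells of cage j must have product 48, which forces R4C3 = 2.
Row 4 now contains 2, leaving R4C6 = 6.
Cage h needs two cells with product 15, leaving R5C3 = 5.
Row 6 now contains 5; hence R6C3 = 3.
Cage g has product 180; hence R1C5 = 2.
Cage g needs product 180, leaving R1C6 = 3.
Column 6 already has 6, leaving R2C6 = 5.
6 is placed in row 3, so R3C2 = 5.
Row 4 already has 6, leaving R4C1 = 3.
Cage m's pair has product 18, which forces R5C1 = 6.
Cage k's pair has product 6; hence R5C2 = 3.
Cage i has product 12; hence R5C5 = 1.
The 3 cells of cage i must have product 12, which forces R5C6 = 2.
Row 6 now contains 3, which forces R6C2 = 2.
Row 1 now contains 2, so R1C1 = 5.
Row 1 already has 3, so R1C2 = 1.
Row 2 already has 5, which forces R2C1 = 2.
2 is placed in column 2; hence R2C2 = 6.
Filled in: 5 1 4 6 2 3 / 2 6 1 3 4 5 / 4 5 6 2 3 1 / 3 4 2 1 5 6 / 6 3 5 4 1 2 / 1 2 3 5 6 4.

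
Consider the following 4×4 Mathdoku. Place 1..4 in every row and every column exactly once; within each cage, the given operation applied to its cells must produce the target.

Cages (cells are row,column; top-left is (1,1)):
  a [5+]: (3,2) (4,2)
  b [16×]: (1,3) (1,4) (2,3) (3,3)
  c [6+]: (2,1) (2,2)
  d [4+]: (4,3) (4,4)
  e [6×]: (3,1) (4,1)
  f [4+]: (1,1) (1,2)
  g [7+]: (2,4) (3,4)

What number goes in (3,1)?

Cage b needs product 16; hence (1,4) = 2.
The only place for 4 in row 1 is (1,3).
The only place for 1 in row 2 is (2,3).
Column 3 now contains 1, so (3,3) = 2.
Column 3 now contains 1; hence (4,3) = 3.
The two cells of cage d must have sum 4, leaving (4,4) = 1.
2 is placed in row 3, which forces (3,1) = 3.
3 is placed in row 3; hence (3,2) = 1.
3 is placed in row 3; hence (3,4) = 4.
Row 4 already has 3, leaving (4,1) = 2.
2 is placed in row 4, which forces (4,2) = 4.
Column 1 now contains 3, leaving (1,1) = 1.
1 is placed in column 2, which forces (1,2) = 3.
2 is placed in column 1; hence (2,1) = 4.
Column 2 now contains 4; hence (2,2) = 2.
4 is placed in column 4, so (2,4) = 3.
Completed grid: 1 3 4 2 / 4 2 1 3 / 3 1 2 4 / 2 4 3 1.

3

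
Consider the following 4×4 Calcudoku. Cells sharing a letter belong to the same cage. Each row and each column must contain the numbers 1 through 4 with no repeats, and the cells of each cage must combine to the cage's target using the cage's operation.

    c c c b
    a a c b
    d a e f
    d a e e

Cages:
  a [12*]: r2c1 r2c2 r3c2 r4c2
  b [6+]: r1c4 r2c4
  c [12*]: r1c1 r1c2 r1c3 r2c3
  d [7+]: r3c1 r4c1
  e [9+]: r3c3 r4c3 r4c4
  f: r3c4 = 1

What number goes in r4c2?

1

F is a freebie, leaving r3c4 = 1.
In row 2, 3 can only go at r2c2, so r2c2 = 3.
The 4 cells of cage a must have product 12, which forces r4c2 = 1.
In row 2, 4 can only go at r2c4, so r2c4 = 4.
Column 4 already has 4; hence r1c4 = 2.
Column 4 already has 2, leaving r4c4 = 3.
The 4 cells of cage c must have product 12; hence r1c1 = 1.
Row 1 already has 2; hence r1c2 = 4.
Cage c has product 12; hence r1c3 = 3.
Column 1 now contains 1, leaving r2c1 = 2.
The 4 cells of cage c must have product 12; hence r2c3 = 1.
Cage d needs two cells with sum 7, which forces r3c1 = 3.
Column 2 now contains 4; hence r3c2 = 2.
2 is placed in row 3, so r3c3 = 4.
Row 4 now contains 3, so r4c1 = 4.
Column 3 already has 4; hence r4c3 = 2.
The full grid is 1 4 3 2 / 2 3 1 4 / 3 2 4 1 / 4 1 2 3.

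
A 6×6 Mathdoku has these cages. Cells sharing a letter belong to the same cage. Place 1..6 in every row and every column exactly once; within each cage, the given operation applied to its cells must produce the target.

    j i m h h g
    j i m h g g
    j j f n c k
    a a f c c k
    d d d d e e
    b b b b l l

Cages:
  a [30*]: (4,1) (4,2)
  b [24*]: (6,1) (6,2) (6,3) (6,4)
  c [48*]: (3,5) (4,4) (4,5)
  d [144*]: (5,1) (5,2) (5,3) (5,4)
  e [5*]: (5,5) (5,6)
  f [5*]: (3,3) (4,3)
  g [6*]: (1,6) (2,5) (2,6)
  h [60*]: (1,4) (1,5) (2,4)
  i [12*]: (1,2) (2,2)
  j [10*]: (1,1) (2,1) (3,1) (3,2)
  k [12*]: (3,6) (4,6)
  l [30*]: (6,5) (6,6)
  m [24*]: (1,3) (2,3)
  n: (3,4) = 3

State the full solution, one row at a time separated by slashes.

5 3 4 6 2 1 / 1 4 6 5 3 2 / 2 1 5 3 6 4 / 6 5 1 2 4 3 / 3 6 2 4 1 5 / 4 2 3 1 5 6

The 4 cells of cage j must have product 10, leaving (3,2) = 1.
Row 3 already has 1, so (3,3) = 5.
Cage n is a single given cell, so (3,4) = 3.
Column 3 already has 5, which forces (4,3) = 1.
Row 3 now contains 5, leaving (3,1) = 2.
Column 2 needs a 5, and only (4,2) is open for it.
Row 4 now contains 5; hence (4,1) = 6.
In column 4, 1 can only go at (6,4), so (6,4) = 1.
Column 6 needs a 4, and only (3,6) is open for it.
Row 3 now contains 4, so (3,5) = 6.
The two cells of cage k must have product 12, leaving (4,6) = 3.
Column 5 now contains 6, leaving (6,5) = 5.
Row 6 already has 5, so (6,6) = 6.
Cage g needs product 6, so (2,5) = 3.
Column 5 now contains 5; hence (5,5) = 1.
Cage e needs two cells with product 5, leaving (5,6) = 5.
3 is placed in column 5, which forces (1,5) = 2.
2 is placed in row 1, leaving (1,6) = 1.
1 is placed in column 6, leaving (2,6) = 2.
Column 5 now contains 2, leaving (4,5) = 4.
1 is placed in row 1; hence (1,1) = 5.
The two cells of cage i must have product 12, which forces (1,2) = 3.
Row 1 already has 5, so (1,4) = 6.
Cage j has product 10, which forces (2,1) = 1.
Cage i needs two cells with product 12, so (2,2) = 4.
Row 2 already has 4, so (2,3) = 6.
6 is placed in column 4, which forces (2,4) = 5.
4 is placed in row 4; hence (4,4) = 2.
Column 4 already has 2, so (5,4) = 4.
Column 2 already has 4, leaving (6,2) = 2.
Row 1 now contains 6; hence (1,3) = 4.
4 is placed in row 5; hence (5,1) = 3.
2 is placed in column 2, leaving (5,2) = 6.
Cage d has product 144, which forces (5,3) = 2.
Column 1 already has 3, so (6,1) = 4.
4 is placed in column 3, leaving (6,3) = 3.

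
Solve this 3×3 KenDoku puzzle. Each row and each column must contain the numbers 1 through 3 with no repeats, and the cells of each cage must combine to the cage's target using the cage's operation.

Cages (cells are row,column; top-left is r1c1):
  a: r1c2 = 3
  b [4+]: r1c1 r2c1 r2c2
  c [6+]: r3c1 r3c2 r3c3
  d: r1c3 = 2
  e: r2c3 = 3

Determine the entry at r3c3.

Cage b has sum 4, leaving r1c1 = 1.
A is a freebie; hence r1c2 = 3.
Cage d is given, which forces r1c3 = 2.
Cage b needs sum 4, so r2c1 = 2.
The 3 cells of cage b must have sum 4, so r2c2 = 1.
Cage e is given, which forces r2c3 = 3.
Column 1 already has 2, so r3c1 = 3.
Column 2 already has 1; hence r3c2 = 2.
Column 3 now contains 3, leaving r3c3 = 1.
Completed grid: 1 3 2 / 2 1 3 / 3 2 1.

1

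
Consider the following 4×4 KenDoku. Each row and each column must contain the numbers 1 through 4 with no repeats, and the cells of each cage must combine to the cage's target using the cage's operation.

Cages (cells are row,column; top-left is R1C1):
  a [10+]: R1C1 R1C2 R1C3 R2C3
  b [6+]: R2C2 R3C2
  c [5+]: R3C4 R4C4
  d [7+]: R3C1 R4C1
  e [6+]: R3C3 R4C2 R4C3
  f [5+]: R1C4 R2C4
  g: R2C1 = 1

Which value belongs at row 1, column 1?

2

Cage g is a single given cell, which forces R2C1 = 1.
In column 1, 2 can only go at R1C1, so R1C1 = 2.
The only place for 3 in row 2 is R2C3.
The only place for 3 in row 1 is R1C4.
Cage f's pair has sum 5; hence R2C4 = 2.
Row 2 already has 2, leaving R2C2 = 4.
Cage b needs two cells with sum 6, leaving R3C2 = 2.
Row 3 already has 2, which forces R3C3 = 1.
1 is placed in row 3, so R3C4 = 4.
4 is placed in column 4, leaving R4C4 = 1.
Column 2 already has 4, leaving R1C2 = 1.
Column 3 now contains 1, which forces R1C3 = 4.
4 is placed in row 3, so R3C1 = 3.
Cage d's pair has sum 7, leaving R4C1 = 4.
1 is placed in row 4; hence R4C2 = 3.
Cage e needs sum 6, which forces R4C3 = 2.
Filled in: 2 1 4 3 / 1 4 3 2 / 3 2 1 4 / 4 3 2 1.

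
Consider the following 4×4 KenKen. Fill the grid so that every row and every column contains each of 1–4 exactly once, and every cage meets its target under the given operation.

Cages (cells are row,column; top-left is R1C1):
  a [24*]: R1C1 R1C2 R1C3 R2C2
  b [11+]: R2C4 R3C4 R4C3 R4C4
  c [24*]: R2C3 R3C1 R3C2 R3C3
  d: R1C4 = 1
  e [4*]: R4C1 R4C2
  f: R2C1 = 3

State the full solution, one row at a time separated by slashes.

Cage d is given; hence R1C4 = 1.
Cage f is a single given cell, which forces R2C1 = 3.
Cage a needs product 24, which forces R2C2 = 1.
Column 2 now contains 1, so R4C2 = 4.
Cage b needs sum 11, leaving R4C3 = 2.
Row 4 already has 4; hence R4C4 = 3.
Column 3 already has 2, so R2C3 = 4.
4 is placed in row 2, leaving R2C4 = 2.
2 is placed in column 4, so R3C4 = 4.
Row 4 already has 4, which forces R4C1 = 1.
Cage a needs product 24, which forces R1C1 = 4.
Cage a has product 24; hence R1C2 = 2.
4 is placed in column 3, which forces R1C3 = 3.
Column 1 already has 1; hence R3C1 = 2.
The 4 cells of cage c must have product 24, which forces R3C2 = 3.
Cage c needs product 24; hence R3C3 = 1.

4 2 3 1 / 3 1 4 2 / 2 3 1 4 / 1 4 2 3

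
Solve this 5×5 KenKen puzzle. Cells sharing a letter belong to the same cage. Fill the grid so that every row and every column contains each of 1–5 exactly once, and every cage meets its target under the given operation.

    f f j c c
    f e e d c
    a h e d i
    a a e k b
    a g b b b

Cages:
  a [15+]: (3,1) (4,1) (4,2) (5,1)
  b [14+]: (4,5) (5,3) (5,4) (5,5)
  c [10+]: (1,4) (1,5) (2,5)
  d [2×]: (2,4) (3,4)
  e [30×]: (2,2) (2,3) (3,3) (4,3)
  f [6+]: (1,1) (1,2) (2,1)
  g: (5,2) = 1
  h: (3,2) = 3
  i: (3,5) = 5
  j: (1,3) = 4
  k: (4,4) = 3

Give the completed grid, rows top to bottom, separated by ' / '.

3 2 4 5 1 / 1 5 3 2 4 / 4 3 2 1 5 / 5 4 1 3 2 / 2 1 5 4 3

Cage j is a single given cell; hence (1,3) = 4.
Cage h is given; hence (3,2) = 3.
Cage i is a single given cell, so (3,5) = 5.
Cage k is a single given cell; hence (4,4) = 3.
G is a freebie; hence (5,2) = 1.
Column 2 now contains 1, leaving (1,2) = 2.
Cage c has sum 10; hence (1,4) = 5.
Column 2 already has 2, leaving (2,2) = 5.
The 4 cells of cage e must have product 30, so (2,3) = 3.
Column 2 already has 5, leaving (4,2) = 4.
Row 4 now contains 4; hence (4,5) = 2.
Cage f has sum 6; hence (1,1) = 3.
Cage c needs sum 10, so (1,5) = 1.
3 is placed in row 2, which forces (2,1) = 1.
Row 2 now contains 1, which forces (2,4) = 2.
Column 5 now contains 2; hence (2,5) = 4.
Cage e needs product 30; hence (3,3) = 2.
Column 4 now contains 2, which forces (3,4) = 1.
The 4 cells of cage a must have sum 15, which forces (4,1) = 5.
Cage e needs product 30, leaving (4,3) = 1.
The 4 cells of cage b must have sum 14, leaving (5,3) = 5.
Cage b has sum 14, which forces (5,4) = 4.
Cage b has sum 14, which forces (5,5) = 3.
Row 3 now contains 2; hence (3,1) = 4.
4 is placed in row 5, leaving (5,1) = 2.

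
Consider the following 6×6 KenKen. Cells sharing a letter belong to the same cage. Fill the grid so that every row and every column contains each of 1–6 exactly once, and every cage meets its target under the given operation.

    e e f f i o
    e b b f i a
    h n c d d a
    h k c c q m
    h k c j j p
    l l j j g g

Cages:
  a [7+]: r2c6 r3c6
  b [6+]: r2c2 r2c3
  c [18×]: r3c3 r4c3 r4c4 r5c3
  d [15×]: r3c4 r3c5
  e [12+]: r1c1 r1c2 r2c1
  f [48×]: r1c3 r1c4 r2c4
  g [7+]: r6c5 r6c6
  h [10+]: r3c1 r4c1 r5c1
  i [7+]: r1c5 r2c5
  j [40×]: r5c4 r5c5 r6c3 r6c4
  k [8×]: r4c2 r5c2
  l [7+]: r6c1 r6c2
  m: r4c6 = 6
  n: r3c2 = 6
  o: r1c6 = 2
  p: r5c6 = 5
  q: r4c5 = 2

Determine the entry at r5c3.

6

O is a freebie, leaving r1c6 = 2.
Cage n is a single given cell, which forces r3c2 = 6.
Cage q is a single given cell, leaving r4c5 = 2.
Cage m is given, which forces r4c6 = 6.
Cage p is a single given cell; hence r5c6 = 5.
2 is placed in row 4, so r4c2 = 4.
Cage k's pair has product 8, which forces r5c2 = 2.
The only place for 2 in row 2 is r2c4.
Cage j needs product 40, which forces r6c3 = 2.
Column 4 now contains 2; hence r6c4 = 5.
Column 3 now contains 2, which forces r3c3 = 1.
Column 4 already has 5; hence r3c4 = 3.
Cage d needs two cells with product 15, which forces r3c5 = 5.
Row 3 now contains 3; hence r3c6 = 4.
Cage c has product 18, so r4c3 = 3.
Cage c has product 18; hence r4c4 = 1.
Cage c needs product 18, which forces r5c3 = 6.
Column 4 now contains 1, which forces r5c4 = 4.
Row 5 already has 4, so r5c5 = 1.
6 is placed in column 3; hence r1c3 = 4.
4 is placed in column 4, which forces r1c4 = 6.
Row 1 now contains 4, which forces r1c5 = 3.
The two cells of cage b must have sum 6, which forces r2c2 = 1.
Column 3 already has 1, leaving r2c3 = 5.
Column 5 now contains 3, so r2c5 = 4.
Column 6 now contains 4, which forces r2c6 = 3.
Row 3 now contains 4, leaving r3c1 = 2.
Row 4 already has 1, so r4c1 = 5.
Row 5 already has 1, which forces r5c1 = 3.
Column 2 now contains 1, so r6c2 = 3.
Column 5 now contains 4, so r6c5 = 6.
3 is placed in column 6; hence r6c6 = 1.
5 is placed in column 1, leaving r1c1 = 1.
Column 2 now contains 1, so r1c2 = 5.
3 is placed in row 2, which forces r2c1 = 6.
Row 6 already has 6, leaving r6c1 = 4.
The full grid is 1 5 4 6 3 2 / 6 1 5 2 4 3 / 2 6 1 3 5 4 / 5 4 3 1 2 6 / 3 2 6 4 1 5 / 4 3 2 5 6 1.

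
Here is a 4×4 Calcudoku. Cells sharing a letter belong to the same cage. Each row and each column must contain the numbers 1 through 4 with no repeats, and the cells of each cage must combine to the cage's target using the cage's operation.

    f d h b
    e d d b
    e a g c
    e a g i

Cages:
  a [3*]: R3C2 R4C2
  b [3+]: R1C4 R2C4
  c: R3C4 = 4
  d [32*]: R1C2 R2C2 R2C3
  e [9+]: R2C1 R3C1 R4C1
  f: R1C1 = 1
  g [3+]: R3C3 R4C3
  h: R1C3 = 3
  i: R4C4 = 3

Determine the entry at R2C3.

Cage f is a single given cell, which forces R1C1 = 1.
Cage d needs product 32, leaving R1C2 = 4.
H is a freebie, so R1C3 = 3.
1 is placed in row 1, which forces R1C4 = 2.
The 3 cells of cage d must have product 32, so R2C2 = 2.
The 3 cells of cage d must have product 32, which forces R2C3 = 4.
2 is placed in column 4, which forces R2C4 = 1.
Cage c is a single given cell, leaving R3C4 = 4.
Cage i is a single given cell, which forces R4C4 = 3.
Row 2 now contains 4, so R2C1 = 3.
Cage e has sum 9, leaving R3C1 = 2.
Cage a needs two cells with product 3, so R3C2 = 3.
Row 3 already has 2, which forces R3C3 = 1.
The 3 cells of cage e must have sum 9; hence R4C1 = 4.
3 is placed in row 4, which forces R4C2 = 1.
1 is placed in column 3, so R4C3 = 2.
Completed grid: 1 4 3 2 / 3 2 4 1 / 2 3 1 4 / 4 1 2 3.

4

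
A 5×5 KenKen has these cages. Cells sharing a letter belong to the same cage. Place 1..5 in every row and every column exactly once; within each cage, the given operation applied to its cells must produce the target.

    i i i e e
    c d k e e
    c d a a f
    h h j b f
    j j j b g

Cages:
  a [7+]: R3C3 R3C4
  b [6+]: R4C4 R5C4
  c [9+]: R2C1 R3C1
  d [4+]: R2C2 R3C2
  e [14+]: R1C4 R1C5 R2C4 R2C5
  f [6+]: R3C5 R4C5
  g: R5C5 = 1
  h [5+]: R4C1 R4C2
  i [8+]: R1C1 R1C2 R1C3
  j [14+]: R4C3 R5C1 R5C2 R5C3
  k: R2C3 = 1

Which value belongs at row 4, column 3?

5

K is a freebie, which forces R2C3 = 1.
Cage g is a single given cell, which forces R5C5 = 1.
Row 2 already has 1, so R2C2 = 3.
Cage d's pair has sum 4, so R3C2 = 1.
Cage i needs sum 8; hence R1C1 = 1.
1 is placed in column 1, so R4C1 = 3.
The two cells of cage h must have sum 5, leaving R4C2 = 2.
Row 4 now contains 2, which forces R4C5 = 4.
Cage j has sum 14; hence R5C3 = 3.
The 3 cells of cage i must have sum 8, leaving R1C2 = 5.
The 3 cells of cage i must have sum 8, leaving R1C3 = 2.
2 is placed in row 1; hence R1C5 = 3.
Column 5 now contains 4, leaving R3C5 = 2.
4 is placed in row 4; hence R4C3 = 5.
4 is placed in row 4; hence R4C4 = 1.
Cage j needs sum 14, leaving R5C1 = 2.
Cage j has sum 14, which forces R5C2 = 4.
Cage b needs two cells with sum 6; hence R5C4 = 5.
Row 1 now contains 3, so R1C4 = 4.
Cage e needs sum 14; hence R2C4 = 2.
2 is placed in column 5, leaving R2C5 = 5.
5 is placed in column 3, leaving R3C3 = 4.
Column 4 already has 5; hence R3C4 = 3.
Row 2 already has 5, leaving R2C1 = 4.
4 is placed in row 3, so R3C1 = 5.
Completed grid: 1 5 2 4 3 / 4 3 1 2 5 / 5 1 4 3 2 / 3 2 5 1 4 / 2 4 3 5 1.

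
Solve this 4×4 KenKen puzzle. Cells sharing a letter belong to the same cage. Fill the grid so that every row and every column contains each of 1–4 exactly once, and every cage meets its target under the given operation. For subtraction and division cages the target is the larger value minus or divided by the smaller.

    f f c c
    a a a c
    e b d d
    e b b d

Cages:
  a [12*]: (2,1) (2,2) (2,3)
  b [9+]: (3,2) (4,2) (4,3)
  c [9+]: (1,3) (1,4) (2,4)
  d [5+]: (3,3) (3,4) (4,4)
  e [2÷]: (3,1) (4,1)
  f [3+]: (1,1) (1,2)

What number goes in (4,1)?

The only place for 2 in row 2 is (2,4).
Cage d has sum 5; hence (3,3) = 1.
The 3 cells of cage d must have sum 5; hence (3,4) = 3.
Column 4 now contains 2; hence (4,4) = 1.
Cage c needs sum 9, so (1,3) = 3.
Column 4 already has 3, so (1,4) = 4.
3 is placed in column 3; hence (2,3) = 4.
Column 3 now contains 4, which forces (4,3) = 2.
The two cells of cage e must have quotient 2; hence (3,1) = 2.
Cage b has sum 9, which forces (3,2) = 4.
Row 4 now contains 2; hence (4,1) = 4.
Cage b has sum 9, which forces (4,2) = 3.
2 is placed in column 1, which forces (1,1) = 1.
Cage f's pair has sum 3, leaving (1,2) = 2.
The 3 cells of cage a must have product 12; hence (2,1) = 3.
3 is placed in column 2, which forces (2,2) = 1.
Completed grid: 1 2 3 4 / 3 1 4 2 / 2 4 1 3 / 4 3 2 1.

4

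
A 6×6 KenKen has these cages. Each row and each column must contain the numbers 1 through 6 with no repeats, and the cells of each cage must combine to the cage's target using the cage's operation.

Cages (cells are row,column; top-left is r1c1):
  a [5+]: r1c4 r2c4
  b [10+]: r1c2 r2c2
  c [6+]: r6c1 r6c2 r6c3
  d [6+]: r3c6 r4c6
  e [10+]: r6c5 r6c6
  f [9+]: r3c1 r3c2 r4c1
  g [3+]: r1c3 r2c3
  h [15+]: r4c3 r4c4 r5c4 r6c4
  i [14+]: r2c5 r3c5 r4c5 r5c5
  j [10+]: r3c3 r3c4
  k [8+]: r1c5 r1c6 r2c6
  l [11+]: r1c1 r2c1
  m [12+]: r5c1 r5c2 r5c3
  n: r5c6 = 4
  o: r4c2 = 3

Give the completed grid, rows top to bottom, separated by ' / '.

Cage o is given; hence r4c2 = 3.
N is a freebie; hence r5c6 = 4.
Column 6 now contains 4, which forces r6c6 = 6.
6 is placed in row 6, so r6c5 = 4.
The only place for 3 in row 3 is r3c1.
The 3 cells of cage c must have sum 6, so r6c3 = 3.
The only place for 3 in row 5 is r5c4.
The only place for 3 in row 1 is r1c5.
The 3 cells of cage k must have sum 8, which forces r1c6 = 2.
The 3 cells of cage k must have sum 8; hence r2c6 = 3.
Row 1 already has 2; hence r1c3 = 1.
Row 1 already has 1; hence r1c4 = 4.
Cage g's pair has sum 3; hence r2c3 = 2.
4 is placed in column 4; hence r2c4 = 1.
4 is placed in column 4, leaving r3c4 = 6.
4 is placed in row 1; hence r1c2 = 6.
Cage b needs two cells with sum 10, leaving r2c2 = 4.
Row 3 already has 6, so r3c3 = 4.
Cage h needs sum 15; hence r4c3 = 5.
The 4 cells of cage h must have sum 15; hence r4c4 = 2.
Row 4 now contains 5; hence r4c6 = 1.
5 is placed in column 3; hence r5c3 = 6.
Cage h needs sum 15, which forces r6c4 = 5.
6 is placed in row 1; hence r1c1 = 5.
The two cells of cage l must have sum 11, which forces r2c1 = 6.
Cage i needs sum 14, leaving r2c5 = 5.
The 3 cells of cage f must have sum 9; hence r3c2 = 2.
Row 3 now contains 2, which forces r3c5 = 1.
1 is placed in column 6, leaving r3c6 = 5.
1 is placed in row 4; hence r4c1 = 4.
1 is placed in row 4, which forces r4c5 = 6.
Column 1 already has 5, which forces r5c1 = 1.
Row 5 already has 1, leaving r5c2 = 5.
1 is placed in column 5, so r5c5 = 2.
Column 1 already has 1, which forces r6c1 = 2.
Column 2 already has 2, leaving r6c2 = 1.

5 6 1 4 3 2 / 6 4 2 1 5 3 / 3 2 4 6 1 5 / 4 3 5 2 6 1 / 1 5 6 3 2 4 / 2 1 3 5 4 6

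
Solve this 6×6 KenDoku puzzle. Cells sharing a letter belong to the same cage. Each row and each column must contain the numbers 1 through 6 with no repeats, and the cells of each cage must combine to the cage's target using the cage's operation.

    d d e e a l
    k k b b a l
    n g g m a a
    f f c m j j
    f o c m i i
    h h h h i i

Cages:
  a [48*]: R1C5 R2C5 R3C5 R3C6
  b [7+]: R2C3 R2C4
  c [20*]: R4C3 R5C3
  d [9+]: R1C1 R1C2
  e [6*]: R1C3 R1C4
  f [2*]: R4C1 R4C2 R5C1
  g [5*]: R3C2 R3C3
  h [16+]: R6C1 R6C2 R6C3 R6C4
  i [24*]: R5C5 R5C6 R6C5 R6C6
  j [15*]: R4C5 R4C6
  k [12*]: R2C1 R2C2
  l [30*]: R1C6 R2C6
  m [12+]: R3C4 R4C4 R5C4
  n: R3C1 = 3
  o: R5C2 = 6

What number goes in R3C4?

Cage n is a single given cell, which forces R3C1 = 3.
Cage f has product 2, which forces R4C1 = 2.
Cage f needs product 2, so R4C2 = 1.
The 3 cells of cage f must have product 2, which forces R5C1 = 1.
Cage o is given, which forces R5C2 = 6.
1 is placed in column 2, leaving R3C2 = 5.
Cage g's pair has product 5, so R3C3 = 1.
In row 4, 6 can only go at R4C4, so R4C4 = 6.
In row 4, 4 can only go at R4C3, so R4C3 = 4.
Column 3 already has 4, leaving R5C3 = 5.
The only place for 4 in column 1 is R2C1.
Cage k's pair has product 12, which forces R2C2 = 3.
Cage d needs two cells with sum 9; hence R1C1 = 5.
Column 2 now contains 3, so R1C2 = 4.
Row 1 already has 5, so R1C6 = 6.
Column 6 already has 6, leaving R2C6 = 5.
5 is placed in column 6, which forces R4C6 = 3.
Column 1 already has 5; hence R6C1 = 6.
Column 2 already has 4, so R6C2 = 2.
Row 6 now contains 6, leaving R6C3 = 3.
Column 3 now contains 3, leaving R1C3 = 2.
The two cells of cage e must have product 6, leaving R1C4 = 3.
Row 1 now contains 3; hence R1C5 = 1.
Cage b's pair has sum 7; hence R2C3 = 6.
Row 2 now contains 5, which forces R2C4 = 1.
Row 2 now contains 6; hence R2C5 = 2.
Row 4 now contains 3, which forces R4C5 = 5.
Cage i needs product 24, which forces R5C5 = 3.
Cage i has product 24, which forces R5C6 = 2.
Cage h needs sum 16; hence R6C4 = 5.
Column 5 already has 1; hence R6C5 = 4.
Row 6 already has 4, leaving R6C6 = 1.
Cage m needs sum 12; hence R3C4 = 2.
Column 5 already has 4; hence R3C5 = 6.
2 is placed in column 6, which forces R3C6 = 4.
Row 5 already has 2, leaving R5C4 = 4.
Filled in: 5 4 2 3 1 6 / 4 3 6 1 2 5 / 3 5 1 2 6 4 / 2 1 4 6 5 3 / 1 6 5 4 3 2 / 6 2 3 5 4 1.

2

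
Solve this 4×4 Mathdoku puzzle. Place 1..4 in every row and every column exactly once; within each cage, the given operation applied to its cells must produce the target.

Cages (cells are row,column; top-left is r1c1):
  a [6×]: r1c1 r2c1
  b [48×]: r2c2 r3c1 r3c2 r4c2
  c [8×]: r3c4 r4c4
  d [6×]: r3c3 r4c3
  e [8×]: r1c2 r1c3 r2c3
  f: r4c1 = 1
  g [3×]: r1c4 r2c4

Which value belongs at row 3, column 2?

1

F is a freebie, which forces r4c1 = 1.
Row 3 needs a 1, and only r3c2 is open for it.
Cage b needs product 48, which forces r3c1 = 4.
Row 3 now contains 4, leaving r3c4 = 2.
2 is placed in column 4, so r4c4 = 4.
The 4 cells of cage b must have product 48, which forces r2c2 = 4.
Row 3 now contains 2, so r3c3 = 3.
Row 4 already has 4; hence r4c2 = 3.
Cage d's pair has product 6, so r4c3 = 2.
4 is placed in column 2, so r1c2 = 2.
The 3 cells of cage e must have product 8, so r1c3 = 4.
2 is placed in column 3, so r2c3 = 1.
Row 2 now contains 1, so r2c4 = 3.
2 is placed in row 1; hence r1c1 = 3.
Column 4 already has 3, leaving r1c4 = 1.
Row 2 now contains 3, so r2c1 = 2.
Completed grid: 3 2 4 1 / 2 4 1 3 / 4 1 3 2 / 1 3 2 4.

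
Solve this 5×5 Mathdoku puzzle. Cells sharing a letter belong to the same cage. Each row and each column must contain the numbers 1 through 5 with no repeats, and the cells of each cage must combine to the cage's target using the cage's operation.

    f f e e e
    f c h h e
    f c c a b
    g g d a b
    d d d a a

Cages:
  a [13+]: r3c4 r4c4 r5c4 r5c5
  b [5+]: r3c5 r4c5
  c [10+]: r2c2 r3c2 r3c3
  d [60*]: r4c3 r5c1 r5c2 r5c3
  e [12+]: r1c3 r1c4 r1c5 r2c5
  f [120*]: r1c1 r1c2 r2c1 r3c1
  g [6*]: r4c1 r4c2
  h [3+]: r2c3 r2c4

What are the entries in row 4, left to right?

The only place for 1 in column 1 is r5c1.
The only place for 1 in column 2 is r3c2.
Row 3 now contains 1, which forces r3c5 = 4.
The two cells of cage b must have sum 5, leaving r4c5 = 1.
The 3 cells of cage c must have sum 10, so r2c2 = 4.
Row 3 already has 4, so r3c3 = 5.
Column 3 now contains 5; hence r4c3 = 4.
4 is placed in row 4, which forces r4c4 = 5.
Column 3 now contains 4, so r5c3 = 3.
Row 5 already has 3, so r5c5 = 2.
The 4 cells of cage f must have product 120, so r1c1 = 4.
Column 3 already has 3, leaving r1c3 = 1.
Cage e has sum 12, leaving r1c4 = 3.
2 is placed in column 5, so r1c5 = 5.
Column 3 now contains 1; hence r2c3 = 2.
Row 2 already has 2; hence r2c4 = 1.
Cage e has sum 12, so r2c5 = 3.
The 4 cells of cage a must have sum 13; hence r3c4 = 2.
Row 5 already has 3, so r5c2 = 5.
Row 5 already has 2, which forces r5c4 = 4.
Row 1 already has 5, which forces r1c2 = 2.
Row 2 already has 3; hence r2c1 = 5.
Row 3 already has 2, so r3c1 = 3.
3 is placed in column 1, which forces r4c1 = 2.
2 is placed in column 2, which forces r4c2 = 3.
Completed grid: 4 2 1 3 5 / 5 4 2 1 3 / 3 1 5 2 4 / 2 3 4 5 1 / 1 5 3 4 2.

2 3 4 5 1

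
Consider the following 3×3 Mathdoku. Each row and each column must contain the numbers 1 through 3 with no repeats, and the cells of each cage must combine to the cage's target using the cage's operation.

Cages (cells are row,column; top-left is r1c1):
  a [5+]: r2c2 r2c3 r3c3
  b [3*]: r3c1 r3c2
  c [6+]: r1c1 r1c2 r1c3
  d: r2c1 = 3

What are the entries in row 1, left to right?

2 1 3

Cage d is given, so r2c1 = 3.
3 is placed in row 2, leaving r2c3 = 1.
3 is placed in column 1, which forces r3c1 = 1.
Row 3 already has 1; hence r3c2 = 3.
Column 3 now contains 1, leaving r3c3 = 2.
Column 1 already has 1; hence r1c1 = 2.
Cage c needs sum 6; hence r1c2 = 1.
2 is placed in column 3, leaving r1c3 = 3.
Row 2 now contains 1, which forces r2c2 = 2.
Completed grid: 2 1 3 / 3 2 1 / 1 3 2.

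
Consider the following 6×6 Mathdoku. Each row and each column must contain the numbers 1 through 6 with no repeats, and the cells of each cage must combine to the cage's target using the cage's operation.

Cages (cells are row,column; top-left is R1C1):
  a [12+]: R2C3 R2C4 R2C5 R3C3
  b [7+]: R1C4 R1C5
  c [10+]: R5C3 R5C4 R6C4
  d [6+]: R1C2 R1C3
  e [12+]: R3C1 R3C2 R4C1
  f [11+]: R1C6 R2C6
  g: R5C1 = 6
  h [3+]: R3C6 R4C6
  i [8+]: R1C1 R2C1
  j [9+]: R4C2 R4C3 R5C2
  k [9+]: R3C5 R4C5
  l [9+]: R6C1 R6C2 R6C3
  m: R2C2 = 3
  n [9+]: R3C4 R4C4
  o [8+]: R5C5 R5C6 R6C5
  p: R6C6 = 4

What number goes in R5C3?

M is a freebie, so R2C2 = 3.
Cage g is a single given cell; hence R5C1 = 6.
Cage p is a single given cell, which forces R6C6 = 4.
Cage i needs two cells with sum 8; hence R1C1 = 3.
The two cells of cage i must have sum 8, so R2C1 = 5.
Row 2 already has 5, which forces R2C6 = 6.
Column 6 already has 6, leaving R1C6 = 5.
The 3 cells of cage e must have sum 12; hence R3C2 = 6.
The 4 cells of cage a must have sum 12; hence R3C3 = 5.
In row 3, 1 can only go at R3C6, so R3C6 = 1.
1 is placed in column 6, so R4C6 = 2.
2 is placed in column 6, which forces R5C6 = 3.
Cage e has sum 12, so R3C1 = 2.
Row 4 already has 2, which forces R4C1 = 4.
2 is placed in column 1; hence R6C1 = 1.
Row 6 already has 1, so R6C5 = 3.
Column 5 already has 3, which forces R3C5 = 4.
Cage k's pair has sum 9, leaving R4C5 = 5.
Cage o needs sum 8, leaving R5C5 = 2.
Cage l needs sum 9, which forces R6C2 = 2.
Row 6 already has 3, so R6C3 = 6.
Row 6 already has 3, which forces R6C4 = 5.
2 is placed in column 2, which forces R1C2 = 4.
The two cells of cage d must have sum 6, so R1C3 = 2.
Column 3 now contains 2, so R2C3 = 4.
4 is placed in row 2; hence R2C4 = 2.
2 is placed in column 5, so R2C5 = 1.
Row 3 already has 4, leaving R3C4 = 3.
5 is placed in row 4; hence R4C2 = 1.
6 is placed in column 3, which forces R4C3 = 3.
5 is placed in row 4, leaving R4C4 = 6.
Cage j needs sum 9, so R5C2 = 5.
Column 3 already has 4, so R5C3 = 1.
Row 5 now contains 1; hence R5C4 = 4.
Column 4 already has 6; hence R1C4 = 1.
Column 5 now contains 1, so R1C5 = 6.
Filled in: 3 4 2 1 6 5 / 5 3 4 2 1 6 / 2 6 5 3 4 1 / 4 1 3 6 5 2 / 6 5 1 4 2 3 / 1 2 6 5 3 4.

1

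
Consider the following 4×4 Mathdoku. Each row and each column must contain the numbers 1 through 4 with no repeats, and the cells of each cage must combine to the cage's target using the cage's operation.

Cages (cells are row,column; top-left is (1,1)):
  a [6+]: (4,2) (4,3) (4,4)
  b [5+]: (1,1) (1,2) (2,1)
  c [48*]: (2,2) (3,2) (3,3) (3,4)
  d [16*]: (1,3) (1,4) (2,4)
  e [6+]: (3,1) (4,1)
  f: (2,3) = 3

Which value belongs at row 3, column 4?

Cage f is a single given cell, so (2,3) = 3.
Row 1 needs a 3, and only (1,1) is open for it.
The 3 cells of cage b must have sum 5, so (1,2) = 1.
1 is placed in row 1, which forces (1,4) = 4.
The 3 cells of cage b must have sum 5; hence (2,1) = 1.
Column 4 now contains 4; hence (2,4) = 2.
4 is placed in row 1, which forces (1,3) = 2.
Row 2 now contains 2, so (2,2) = 4.
Cage c needs product 48, which forces (3,2) = 3.
Cage c has product 48, so (3,3) = 4.
Cage c has product 48; hence (3,4) = 1.
Column 2 already has 3, so (4,2) = 2.
Column 3 now contains 2; hence (4,3) = 1.
Column 4 already has 1; hence (4,4) = 3.
Row 3 now contains 4, leaving (3,1) = 2.
2 is placed in row 4; hence (4,1) = 4.
The full grid is 3 1 2 4 / 1 4 3 2 / 2 3 4 1 / 4 2 1 3.

1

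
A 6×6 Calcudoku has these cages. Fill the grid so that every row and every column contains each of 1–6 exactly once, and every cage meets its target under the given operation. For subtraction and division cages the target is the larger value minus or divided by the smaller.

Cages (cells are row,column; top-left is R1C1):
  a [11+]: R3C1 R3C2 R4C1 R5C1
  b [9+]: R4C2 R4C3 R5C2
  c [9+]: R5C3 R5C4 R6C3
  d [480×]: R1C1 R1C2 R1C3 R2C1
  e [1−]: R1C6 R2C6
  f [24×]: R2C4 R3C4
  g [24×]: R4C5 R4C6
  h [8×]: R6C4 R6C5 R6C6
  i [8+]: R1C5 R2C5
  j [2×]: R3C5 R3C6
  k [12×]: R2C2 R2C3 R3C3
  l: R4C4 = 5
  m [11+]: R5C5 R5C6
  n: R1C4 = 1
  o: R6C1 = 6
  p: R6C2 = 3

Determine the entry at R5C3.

1

Cage n is a single given cell, leaving R1C4 = 1.
The 4 cells of cage d must have product 480; hence R2C1 = 4.
Row 2 now contains 4, which forces R2C4 = 6.
Column 4 already has 6; hence R3C4 = 4.
Cage l is a single given cell, which forces R4C4 = 5.
O is a freebie, which forces R6C1 = 6.
Cage p is a single given cell, leaving R6C2 = 3.
4 is placed in column 4, so R6C4 = 2.
6 is placed in column 1, which forces R1C1 = 5.
2 is placed in column 4, leaving R5C4 = 3.
Cage a has sum 11; hence R3C2 = 5.
In row 1, 2 can only go at R1C6, so R1C6 = 2.
The two cells of cage j must have product 2, leaving R3C5 = 2.
Column 6 now contains 2, so R3C6 = 1.
1 is placed in column 6; hence R6C6 = 4.
Cage i needs two cells with sum 8, leaving R1C5 = 3.
2 is placed in column 5, so R2C5 = 5.
1 is placed in column 6, leaving R2C6 = 3.
1 is placed in row 3, which forces R3C1 = 3.
Row 3 now contains 2, which forces R3C3 = 6.
Cage g's pair has product 24, so R4C5 = 4.
4 is placed in column 6, which forces R4C6 = 6.
Column 5 already has 5, leaving R5C5 = 6.
Column 6 already has 6, leaving R5C6 = 5.
Row 6 already has 4; hence R6C5 = 1.
Cage d has product 480; hence R1C2 = 6.
Column 3 already has 6, which forces R1C3 = 4.
Cage b needs sum 9, which forces R4C2 = 2.
Cage b has sum 9; hence R4C3 = 3.
Cage b has sum 9, leaving R5C2 = 4.
Row 5 now contains 5, leaving R5C3 = 1.
Row 6 already has 1, leaving R6C3 = 5.
2 is placed in column 2, so R2C2 = 1.
1 is placed in column 3, leaving R2C3 = 2.
Row 4 now contains 2, which forces R4C1 = 1.
Row 5 already has 1; hence R5C1 = 2.
The full grid is 5 6 4 1 3 2 / 4 1 2 6 5 3 / 3 5 6 4 2 1 / 1 2 3 5 4 6 / 2 4 1 3 6 5 / 6 3 5 2 1 4.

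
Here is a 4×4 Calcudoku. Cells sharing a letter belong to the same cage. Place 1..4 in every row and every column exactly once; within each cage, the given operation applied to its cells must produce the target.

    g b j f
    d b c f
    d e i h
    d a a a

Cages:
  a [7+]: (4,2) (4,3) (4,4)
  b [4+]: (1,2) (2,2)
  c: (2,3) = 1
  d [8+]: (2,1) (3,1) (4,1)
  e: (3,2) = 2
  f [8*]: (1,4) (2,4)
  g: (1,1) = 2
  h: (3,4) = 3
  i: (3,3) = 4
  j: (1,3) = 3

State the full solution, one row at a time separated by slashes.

2 1 3 4 / 4 3 1 2 / 1 2 4 3 / 3 4 2 1

Cage g is given; hence (1,1) = 2.
J is a freebie; hence (1,3) = 3.
Row 1 now contains 2, so (1,4) = 4.
Cage c is a single given cell, which forces (2,3) = 1.
4 is placed in column 4; hence (2,4) = 2.
Cage e is given, which forces (3,2) = 2.
Cage i is given, which forces (3,3) = 4.
Cage h is given, leaving (3,4) = 3.
Column 3 now contains 4, so (4,3) = 2.
Column 4 already has 2; hence (4,4) = 1.
3 is placed in row 1; hence (1,2) = 1.
1 is placed in row 2, so (2,2) = 3.
Row 3 now contains 3, which forces (3,1) = 1.
Row 4 now contains 1, which forces (4,2) = 4.
Row 2 now contains 3, so (2,1) = 4.
Row 4 already has 4, which forces (4,1) = 3.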